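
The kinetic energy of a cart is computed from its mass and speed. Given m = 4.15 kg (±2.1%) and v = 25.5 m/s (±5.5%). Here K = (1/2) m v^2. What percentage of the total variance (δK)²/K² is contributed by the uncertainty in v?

96.5%

(δK/K)² = (1·δm/m)² + (2·δv/v)²
  m term: (1×0.0210)² = 0.000441
  v term: (2×0.0550)² = 0.0121
Total = 0.0125. Share from v = 0.0121/0.0125 = 0.965.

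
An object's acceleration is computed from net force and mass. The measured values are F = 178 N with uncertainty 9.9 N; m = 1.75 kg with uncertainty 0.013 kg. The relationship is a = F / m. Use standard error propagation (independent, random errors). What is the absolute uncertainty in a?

5.71 m/s^2

For a monomial a ∝ F, m^-1, fractional errors add in quadrature:
  (1·δF/F)² = (1×0.0556)² = 0.00309;  (-1·δm/m)² = (-1×0.00743)² = 5.52e-05
δa/a = √(0.00315) = 0.0561
a = 102 m/s^2, so δa = 0.0561 × 102 = 5.71 m/s^2.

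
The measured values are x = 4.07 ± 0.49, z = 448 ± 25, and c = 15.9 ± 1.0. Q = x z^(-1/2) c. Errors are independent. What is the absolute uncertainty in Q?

Q is a product of powers, so relative uncertainties combine in quadrature:
  (1·δx/x)² = (1×0.120)² = 0.0145;  (−½·δz/z)² = (-0.5×0.0558)² = 0.000779;  (1·δc/c)² = (1×0.0629)² = 0.00396
δQ/Q = √(0.0192) = 0.139
Q = 3.06, so δQ = 0.139 × 3.06 = 0.424.

0.424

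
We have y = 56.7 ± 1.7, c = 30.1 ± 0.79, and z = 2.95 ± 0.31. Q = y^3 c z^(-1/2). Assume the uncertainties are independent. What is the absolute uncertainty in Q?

3.43e+05

Each factor contributes (exponent × relative error)² to (δQ/Q)²:
  (3·δy/y)² = (3×0.0300)² = 0.00809;  (1·δc/c)² = (1×0.0262)² = 0.000689;  (−½·δz/z)² = (-0.5×0.105)² = 0.00276
δQ/Q = √(0.0115) = 0.107
Q = 3.19e+06, so δQ = 0.107 × 3.19e+06 = 3.43e+05.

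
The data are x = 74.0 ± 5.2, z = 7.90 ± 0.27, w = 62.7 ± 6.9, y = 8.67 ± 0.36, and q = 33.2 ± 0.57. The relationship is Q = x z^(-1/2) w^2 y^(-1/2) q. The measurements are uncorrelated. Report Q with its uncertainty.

For a monomial Q ∝ x, z^(-1/2), w^2, y^(-1/2), q, fractional errors add in quadrature:
  (1·δx/x)² = (1×0.0703)² = 0.00494;  (−½·δz/z)² = (-0.5×0.0342)² = 0.000292;  (2·δw/w)² = (2×0.110)² = 0.0484;  (−½·δy/y)² = (-0.5×0.0415)² = 0.000431;  (1·δq/q)² = (1×0.0172)² = 0.000295
δQ/Q = √(0.0544) = 0.233
Q = 1.17e+06, so δQ = 0.233 × 1.17e+06 = 2.72e+05.

(1.17 ± 0.272) × 10^6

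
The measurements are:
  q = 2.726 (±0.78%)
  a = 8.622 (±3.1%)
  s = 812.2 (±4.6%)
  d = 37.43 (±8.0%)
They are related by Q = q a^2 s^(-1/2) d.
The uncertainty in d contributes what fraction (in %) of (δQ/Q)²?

(δQ/Q)² = (1·δq/q)² + (2·δa/a)² + (−½·δs/s)² + (1·δd/d)²
  q term: (1×0.00780)² = 6.08e-05
  a term: (2×0.0310)² = 0.00384
  s term: (-0.5×0.0460)² = 0.000529
  d term: (1×0.0800)² = 0.00640
Total = 0.0108. Share from d = 0.00640/0.0108 = 0.591.

59.1%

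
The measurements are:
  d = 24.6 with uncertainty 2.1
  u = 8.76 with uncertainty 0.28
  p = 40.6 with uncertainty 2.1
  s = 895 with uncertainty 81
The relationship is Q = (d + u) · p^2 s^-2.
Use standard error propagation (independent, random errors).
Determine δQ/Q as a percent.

21.8%

Let w = d + u = 33.4. δw = √(δd² + δu²) = √(4.41 + 0.0784) = 2.12, so δw/w = 0.0635.
Q is then a monomial in w, p, s:
δQ/Q = √((δw/w)² + (2·δp/p)² + (-2·δs/s)²) = √(0.00403 + 0.0107 + 0.0328) = 0.218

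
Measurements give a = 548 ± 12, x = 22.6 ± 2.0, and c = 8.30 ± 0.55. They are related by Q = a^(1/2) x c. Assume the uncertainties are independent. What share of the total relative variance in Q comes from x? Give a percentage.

(δQ/Q)² = (½·δa/a)² + (1·δx/x)² + (1·δc/c)²
  a term: (0.5×0.0219)² = 0.000120
  x term: (1×0.0885)² = 0.00783
  c term: (1×0.0663)² = 0.00439
Total = 0.0123. Share from x = 0.00783/0.0123 = 0.635.

63.5%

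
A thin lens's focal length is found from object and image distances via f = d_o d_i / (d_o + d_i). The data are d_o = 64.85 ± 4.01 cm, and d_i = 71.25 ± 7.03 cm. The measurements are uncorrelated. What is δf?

∂f/∂d_o = (d_i/(d_o+d_i))² = 0.274;  ∂f/∂d_i = (d_o/(d_o+d_i))² = 0.227
δf = √((∂f/∂d_o · δd_o)² + (∂f/∂d_i · δd_i)²) = √(1.21 + 2.55) = 1.94 cm

1.94 cm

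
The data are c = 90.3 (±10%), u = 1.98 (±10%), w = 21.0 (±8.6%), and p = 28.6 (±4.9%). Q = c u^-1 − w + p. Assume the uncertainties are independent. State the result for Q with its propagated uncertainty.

53.2 ± 6.84

Let h = c·u^-1 = 45.6. δh/h = √((1·δc/c)² + (-1·δu/u)²) = √(0.0100 + 0.0100) = 0.141, so δh = 6.45.
Q = h − w + p: δQ = √(δh² + δw² + δp²) = √(41.6 + 3.26 + 1.96) = 6.84
Q = 53.2.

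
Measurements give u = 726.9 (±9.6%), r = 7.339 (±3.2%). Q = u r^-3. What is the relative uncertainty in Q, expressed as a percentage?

13.6%

For a monomial Q ∝ u, r^-3, fractional errors add in quadrature:
  (1·δu/u)² = (1×0.0960)² = 0.00922;  (-3·δr/r)² = (-3×0.0320)² = 0.00922
δQ/Q = √(0.0184) = 0.136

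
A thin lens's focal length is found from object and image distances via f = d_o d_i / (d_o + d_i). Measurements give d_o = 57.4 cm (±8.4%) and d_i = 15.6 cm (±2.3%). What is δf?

0.313 cm

∂f/∂d_o = (d_i/(d_o+d_i))² = 0.0457;  ∂f/∂d_i = (d_o/(d_o+d_i))² = 0.618
δf = √((∂f/∂d_o · δd_o)² + (∂f/∂d_i · δd_i)²) = √(0.0485 + 0.0492) = 0.313 cm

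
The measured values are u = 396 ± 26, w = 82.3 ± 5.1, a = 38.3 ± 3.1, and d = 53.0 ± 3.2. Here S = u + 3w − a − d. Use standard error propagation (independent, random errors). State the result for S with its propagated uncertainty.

Absolute uncertainties add in quadrature for a linear combination:
  (δu)² = 676;  (3·δw)² = 234;  (δa)² = 9.61;  (δd)² = 10.2
δS = √(930) = 30.5
S = 552.

552 ± 30.5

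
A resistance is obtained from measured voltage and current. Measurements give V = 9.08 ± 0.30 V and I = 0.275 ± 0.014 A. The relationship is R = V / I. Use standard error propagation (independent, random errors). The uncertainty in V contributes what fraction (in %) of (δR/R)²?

29.6%

(δR/R)² = (1·δV/V)² + (-1·δI/I)²
  V term: (1×0.0330)² = 0.00109
  I term: (-1×0.0509)² = 0.00259
Total = 0.00368. Share from V = 0.00109/0.00368 = 0.296.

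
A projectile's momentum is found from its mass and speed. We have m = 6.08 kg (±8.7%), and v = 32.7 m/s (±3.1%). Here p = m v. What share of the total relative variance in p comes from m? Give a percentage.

(δp/p)² = (1·δm/m)² + (1·δv/v)²
  m term: (1×0.0870)² = 0.00757
  v term: (1×0.0310)² = 0.000961
Total = 0.00853. Share from m = 0.00757/0.00853 = 0.887.

88.7%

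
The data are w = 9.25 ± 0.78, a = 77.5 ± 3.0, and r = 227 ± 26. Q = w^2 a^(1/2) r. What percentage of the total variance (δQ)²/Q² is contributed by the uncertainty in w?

(δQ/Q)² = (2·δw/w)² + (½·δa/a)² + (1·δr/r)²
  w term: (2×0.0843)² = 0.0284
  a term: (0.5×0.0387)² = 0.000375
  r term: (1×0.115)² = 0.0131
Total = 0.0419. Share from w = 0.0284/0.0419 = 0.678.

67.8%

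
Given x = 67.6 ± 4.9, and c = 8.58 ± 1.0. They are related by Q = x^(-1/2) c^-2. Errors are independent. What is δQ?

0.000390

Relative error in a monomial: (δQ/Q)² = Σ (nᵢ · δxᵢ/xᵢ)².
  (−½·δx/x)² = (-0.5×0.0725)² = 0.00131;  (-2·δc/c)² = (-2×0.117)² = 0.0543
δQ/Q = √(0.0556) = 0.236
Q = 0.00165, so δQ = 0.236 × 0.00165 = 0.000390.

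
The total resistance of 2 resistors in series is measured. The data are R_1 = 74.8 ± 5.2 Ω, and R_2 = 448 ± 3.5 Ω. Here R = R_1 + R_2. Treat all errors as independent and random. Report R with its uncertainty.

523 ± 6.27 Ω

Each term contributes (cᵢ δxᵢ)² to (δR)²:
  (δR_1)² = 27.0;  (δR_2)² = 12.2
δR = √(39.3) = 6.27 Ω
R = 523 Ω.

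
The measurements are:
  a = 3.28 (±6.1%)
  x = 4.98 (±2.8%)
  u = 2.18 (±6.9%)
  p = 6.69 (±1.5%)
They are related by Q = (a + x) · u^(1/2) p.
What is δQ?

3.90

Let w = a + x = 8.26. δw = √(δa² + δx²) = √(0.0400 + 0.0194) = 0.244, so δw/w = 0.0295.
Q is then a monomial in w, u, p:
δQ/Q = √((δw/w)² + (½·δu/u)² + (1·δp/p)²) = √(0.000872 + 0.00119 + 0.000225) = 0.0478
Q = 81.6, so δQ = 0.0478 × 81.6 = 3.90.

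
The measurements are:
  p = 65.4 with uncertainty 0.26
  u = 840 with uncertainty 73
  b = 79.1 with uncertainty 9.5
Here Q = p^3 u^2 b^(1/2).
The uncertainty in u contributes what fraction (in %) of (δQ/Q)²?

(δQ/Q)² = (3·δp/p)² + (2·δu/u)² + (½·δb/b)²
  p term: (3×0.00398)² = 0.000142
  u term: (2×0.0869)² = 0.0302
  b term: (0.5×0.120)² = 0.00361
Total = 0.0340. Share from u = 0.0302/0.0340 = 0.890.

89.0%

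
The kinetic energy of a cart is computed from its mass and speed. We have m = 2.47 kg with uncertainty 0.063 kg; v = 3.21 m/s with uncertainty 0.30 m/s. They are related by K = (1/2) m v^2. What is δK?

Since K is a product/quotient, work with relative uncertainties:
  (1·δm/m)² = (1×0.0255)² = 0.000651;  (2·δv/v)² = (2×0.0935)² = 0.0349
δK/K = √(0.0356) = 0.189
K = 12.7 J, so δK = 0.189 × 12.7 = 2.40 J.

2.40 J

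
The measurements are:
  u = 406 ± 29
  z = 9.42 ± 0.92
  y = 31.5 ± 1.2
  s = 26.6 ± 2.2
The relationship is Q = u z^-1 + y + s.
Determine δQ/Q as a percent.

5.72%

Let p = u·z^-1 = 43.1. δp/p = √((1·δu/u)² + (-1·δz/z)²) = √(0.00510 + 0.00954) = 0.121, so δp = 5.21.
Q = p + y + s: δQ = √(δp² + δy² + δs²) = √(27.2 + 1.44 + 4.84) = 5.79
Q = 101, so δQ/Q = 5.79/101 = 0.0572.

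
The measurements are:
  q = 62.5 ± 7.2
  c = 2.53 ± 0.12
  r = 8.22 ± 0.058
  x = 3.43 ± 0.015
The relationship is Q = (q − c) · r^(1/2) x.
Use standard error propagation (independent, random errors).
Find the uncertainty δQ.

Let u = q − c = 60.0. δu = √(δq² + δc²) = √(51.8 + 0.0144) = 7.20, so δu/u = 0.120.
Q is then a monomial in u, r, x:
δQ/Q = √((δu/u)² + (½·δr/r)² + (1·δx/x)²) = √(0.0144 + 1.24e-05 + 1.91e-05) = 0.120
Q = 590, so δQ = 0.120 × 590 = 70.9.

70.9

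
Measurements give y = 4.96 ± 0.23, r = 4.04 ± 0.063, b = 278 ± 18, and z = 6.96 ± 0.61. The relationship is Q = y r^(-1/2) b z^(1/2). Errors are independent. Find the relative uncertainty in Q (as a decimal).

Each factor contributes (exponent × relative error)² to (δQ/Q)²:
  (1·δy/y)² = (1×0.0464)² = 0.00215;  (−½·δr/r)² = (-0.5×0.0156)² = 6.08e-05;  (1·δb/b)² = (1×0.0647)² = 0.00419;  (½·δz/z)² = (0.5×0.0876)² = 0.00192
δQ/Q = √(0.00832) = 0.0912

0.0912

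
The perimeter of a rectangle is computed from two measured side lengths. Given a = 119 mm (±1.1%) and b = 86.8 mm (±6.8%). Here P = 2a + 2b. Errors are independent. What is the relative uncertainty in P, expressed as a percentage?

2.94%

Each term contributes (cᵢ δxᵢ)² to (δP)²:
  (2·δa)² = 6.85;  (2·δb)² = 139
δP = √(146) = 12.1 mm
P = 412 mm, so δP/P = 12.1/412 = 0.0294.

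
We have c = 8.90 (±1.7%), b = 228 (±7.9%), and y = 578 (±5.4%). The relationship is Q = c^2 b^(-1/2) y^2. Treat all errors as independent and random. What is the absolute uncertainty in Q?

2.1e+05

Products/powers → add relative errors in quadrature, weighted by exponent:
  (2·δc/c)² = (2×0.0170)² = 0.00116;  (−½·δb/b)² = (-0.5×0.0790)² = 0.00156;  (2·δy/y)² = (2×0.0540)² = 0.0117
δQ/Q = √(0.0144) = 0.120
Q = 1.75e+06, so δQ = 0.120 × 1.75e+06 = 2.1e+05.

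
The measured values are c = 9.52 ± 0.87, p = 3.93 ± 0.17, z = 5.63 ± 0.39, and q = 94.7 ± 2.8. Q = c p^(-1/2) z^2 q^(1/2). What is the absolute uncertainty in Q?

Products/powers → add relative errors in quadrature, weighted by exponent:
  (1·δc/c)² = (1×0.0914)² = 0.00835;  (−½·δp/p)² = (-0.5×0.0433)² = 0.000468;  (2·δz/z)² = (2×0.0693)² = 0.0192;  (½·δq/q)² = (0.5×0.0296)² = 0.000219
δQ/Q = √(0.0282) = 0.168
Q = 1480, so δQ = 0.168 × 1480 = 249.

249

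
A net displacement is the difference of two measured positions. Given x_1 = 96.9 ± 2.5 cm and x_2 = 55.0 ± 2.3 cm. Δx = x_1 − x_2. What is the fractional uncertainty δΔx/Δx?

0.0811

Each term contributes (cᵢ δxᵢ)² to (δΔx)²:
  (δx_1)² = 6.25;  (δx_2)² = 5.29
δΔx = √(11.5) = 3.40 cm
Δx = 41.9 cm, so δΔx/Δx = 3.40/41.9 = 0.0811.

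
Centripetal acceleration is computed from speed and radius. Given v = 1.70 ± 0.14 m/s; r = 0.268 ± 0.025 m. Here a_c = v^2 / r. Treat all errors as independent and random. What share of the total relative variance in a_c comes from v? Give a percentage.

75.7%

(δa_c/a_c)² = (2·δv/v)² + (-1·δr/r)²
  v term: (2×0.0824)² = 0.0271
  r term: (-1×0.0933)² = 0.00870
Total = 0.0358. Share from v = 0.0271/0.0358 = 0.757.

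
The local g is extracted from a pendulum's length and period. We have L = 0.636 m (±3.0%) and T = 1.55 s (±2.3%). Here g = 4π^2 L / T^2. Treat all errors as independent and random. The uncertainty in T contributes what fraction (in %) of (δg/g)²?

(δg/g)² = (1·δL/L)² + (-2·δT/T)²
  L term: (1×0.0300)² = 0.000900
  T term: (-2×0.0230)² = 0.00212
Total = 0.00302. Share from T = 0.00212/0.00302 = 0.702.

70.2%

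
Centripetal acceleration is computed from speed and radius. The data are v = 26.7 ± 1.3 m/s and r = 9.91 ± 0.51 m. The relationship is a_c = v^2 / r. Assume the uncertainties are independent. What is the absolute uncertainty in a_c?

7.92 m/s^2

Each factor contributes (exponent × relative error)² to (δa_c/a_c)²:
  (2·δv/v)² = (2×0.0487)² = 0.00948;  (-1·δr/r)² = (-1×0.0515)² = 0.00265
δa_c/a_c = √(0.0121) = 0.110
a_c = 71.9 m/s^2, so δa_c = 0.110 × 71.9 = 7.92 m/s^2.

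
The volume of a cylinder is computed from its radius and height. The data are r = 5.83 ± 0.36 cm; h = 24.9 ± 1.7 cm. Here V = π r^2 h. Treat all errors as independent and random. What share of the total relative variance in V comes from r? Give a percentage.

(δV/V)² = (2·δr/r)² + (1·δh/h)²
  r term: (2×0.0617)² = 0.0153
  h term: (1×0.0683)² = 0.00466
Total = 0.0199. Share from r = 0.0153/0.0199 = 0.766.

76.6%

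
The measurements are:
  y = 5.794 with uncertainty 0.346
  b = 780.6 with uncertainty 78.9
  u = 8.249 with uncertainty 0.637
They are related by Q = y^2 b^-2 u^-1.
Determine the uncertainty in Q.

1.65e-06

Each factor contributes (exponent × relative error)² to (δQ/Q)²:
  (2·δy/y)² = (2×0.0597)² = 0.0143;  (-2·δb/b)² = (-2×0.101)² = 0.0409;  (-1·δu/u)² = (-1×0.0772)² = 0.00596
δQ/Q = √(0.0611) = 0.247
Q = 6.679e-06, so δQ = 0.247 × 6.679e-06 = 1.65e-06.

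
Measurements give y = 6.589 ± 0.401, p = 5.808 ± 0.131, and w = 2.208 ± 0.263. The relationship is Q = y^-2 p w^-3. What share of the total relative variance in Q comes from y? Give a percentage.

(δQ/Q)² = (-2·δy/y)² + (1·δp/p)² + (-3·δw/w)²
  y term: (-2×0.0609)² = 0.0148
  p term: (1×0.0226)² = 0.000509
  w term: (-3×0.119)² = 0.128
Total = 0.143. Share from y = 0.0148/0.143 = 0.104.

10.4%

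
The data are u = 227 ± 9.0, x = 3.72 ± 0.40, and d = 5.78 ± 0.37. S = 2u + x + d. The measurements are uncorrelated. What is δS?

S is a linear combination, so absolute uncertainties add in quadrature:
  (2·δu)² = 324;  (δx)² = 0.160;  (δd)² = 0.137
δS = √(324) = 18.0

18.0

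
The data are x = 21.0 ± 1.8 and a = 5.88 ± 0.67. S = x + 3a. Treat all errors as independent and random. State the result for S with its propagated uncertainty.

38.6 ± 2.70

For a sum/difference, combine absolute errors in quadrature:
  (δx)² = 3.24;  (3·δa)² = 4.04
δS = √(7.28) = 2.70
S = 38.6.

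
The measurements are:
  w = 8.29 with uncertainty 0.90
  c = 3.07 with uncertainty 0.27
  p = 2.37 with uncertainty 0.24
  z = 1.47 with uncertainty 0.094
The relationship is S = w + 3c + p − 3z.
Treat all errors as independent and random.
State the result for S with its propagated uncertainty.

15.5 ± 1.27

Absolute uncertainties add in quadrature for a linear combination:
  (δw)² = 0.810;  (3·δc)² = 0.656;  (δp)² = 0.0576;  (3·δz)² = 0.0795
δS = √(1.60) = 1.27
S = 15.5.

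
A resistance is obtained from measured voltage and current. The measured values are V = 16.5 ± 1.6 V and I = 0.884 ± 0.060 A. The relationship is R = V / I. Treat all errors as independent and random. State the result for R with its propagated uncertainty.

18.7 ± 2.21 Ω

R is a product of powers, so relative uncertainties combine in quadrature:
  (1·δV/V)² = (1×0.0970)² = 0.00940;  (-1·δI/I)² = (-1×0.0679)² = 0.00461
δR/R = √(0.0140) = 0.118
R = 18.7 Ω, so δR = 0.118 × 18.7 = 2.21 Ω.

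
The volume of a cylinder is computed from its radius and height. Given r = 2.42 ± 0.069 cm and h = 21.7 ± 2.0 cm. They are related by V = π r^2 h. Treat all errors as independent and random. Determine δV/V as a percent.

10.8%

Since V is a product/quotient, work with relative uncertainties:
  (2·δr/r)² = (2×0.0285)² = 0.00325;  (1·δh/h)² = (1×0.0922)² = 0.00849
δV/V = √(0.0117) = 0.108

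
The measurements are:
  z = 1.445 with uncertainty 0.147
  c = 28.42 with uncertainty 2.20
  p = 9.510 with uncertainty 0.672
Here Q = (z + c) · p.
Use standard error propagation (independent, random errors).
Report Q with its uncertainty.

284.0 ± 29.0

Let u = z + c = 29.87. δu = √(δz² + δc²) = √(0.0216 + 4.84) = 2.20, so δu/u = 0.0738.
Q is then a monomial in u, p:
δQ/Q = √((δu/u)² + (1·δp/p)²) = √(0.00545 + 0.00499) = 0.102
Q = 284.0, so δQ = 0.102 × 284.0 = 29.0.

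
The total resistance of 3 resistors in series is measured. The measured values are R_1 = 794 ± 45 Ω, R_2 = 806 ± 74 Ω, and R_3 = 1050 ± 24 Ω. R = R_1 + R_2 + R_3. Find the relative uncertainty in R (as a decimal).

Sums and differences: (δR)² = Σ (cᵢ δxᵢ)².
  (δR_1)² = 2020;  (δR_2)² = 5480;  (δR_3)² = 576
δR = √(8080) = 89.9 Ω
R = 2650 Ω, so δR/R = 89.9/2650 = 0.0339.

0.0339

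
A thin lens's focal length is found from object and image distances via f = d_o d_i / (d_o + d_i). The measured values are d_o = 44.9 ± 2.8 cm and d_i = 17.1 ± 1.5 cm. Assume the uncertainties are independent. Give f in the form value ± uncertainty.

∂f/∂d_o = (d_i/(d_o+d_i))² = 0.0761;  ∂f/∂d_i = (d_o/(d_o+d_i))² = 0.524
δf = √((∂f/∂d_o · δd_o)² + (∂f/∂d_i · δd_i)²) = √(0.0454 + 0.619) = 0.815 cm
f = 12.4 cm.

12.4 ± 0.815 cm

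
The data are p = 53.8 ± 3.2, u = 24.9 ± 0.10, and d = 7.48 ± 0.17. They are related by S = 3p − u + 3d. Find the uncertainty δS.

Sums and differences: (δS)² = Σ (cᵢ δxᵢ)².
  (3·δp)² = 92.2;  (δu)² = 0.0100;  (3·δd)² = 0.260
δS = √(92.4) = 9.61

9.61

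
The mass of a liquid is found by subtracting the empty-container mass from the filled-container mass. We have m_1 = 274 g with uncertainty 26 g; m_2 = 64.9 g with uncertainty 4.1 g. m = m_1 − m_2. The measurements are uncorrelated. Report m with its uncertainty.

209 ± 26.3 g

For a sum/difference, combine absolute errors in quadrature:
  (δm_1)² = 676;  (δm_2)² = 16.8
δm = √(693) = 26.3 g
m = 209 g.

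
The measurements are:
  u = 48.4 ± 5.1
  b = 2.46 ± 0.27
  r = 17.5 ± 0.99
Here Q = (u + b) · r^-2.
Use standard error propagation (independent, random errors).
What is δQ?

0.0251

Let w = u + b = 50.9. δw = √(δu² + δb²) = √(26.0 + 0.0729) = 5.11, so δw/w = 0.100.
Q is then a monomial in w, r:
δQ/Q = √((δw/w)² + (-2·δr/r)²) = √(0.0101 + 0.0128) = 0.151
Q = 0.166, so δQ = 0.151 × 0.166 = 0.0251.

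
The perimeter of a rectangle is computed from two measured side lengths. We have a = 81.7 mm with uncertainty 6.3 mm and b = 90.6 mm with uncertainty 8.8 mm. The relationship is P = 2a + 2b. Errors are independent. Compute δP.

21.6 mm

Absolute uncertainties add in quadrature for a linear combination:
  (2·δa)² = 159;  (2·δb)² = 310
δP = √(469) = 21.6 mm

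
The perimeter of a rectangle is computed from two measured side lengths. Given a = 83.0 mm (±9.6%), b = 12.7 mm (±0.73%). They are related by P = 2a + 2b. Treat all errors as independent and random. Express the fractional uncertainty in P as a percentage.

Absolute uncertainties add in quadrature for a linear combination:
  (2·δa)² = 254;  (2·δb)² = 0.0344
δP = √(254) = 15.9 mm
P = 191 mm, so δP/P = 15.9/191 = 0.0833.

8.33%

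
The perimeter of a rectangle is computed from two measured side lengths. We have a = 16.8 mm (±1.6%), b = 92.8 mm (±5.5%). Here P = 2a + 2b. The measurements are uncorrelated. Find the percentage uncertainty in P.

P is a linear combination, so absolute uncertainties add in quadrature:
  (2·δa)² = 0.289;  (2·δb)² = 104
δP = √(104) = 10.2 mm
P = 219 mm, so δP/P = 10.2/219 = 0.0466.

4.66%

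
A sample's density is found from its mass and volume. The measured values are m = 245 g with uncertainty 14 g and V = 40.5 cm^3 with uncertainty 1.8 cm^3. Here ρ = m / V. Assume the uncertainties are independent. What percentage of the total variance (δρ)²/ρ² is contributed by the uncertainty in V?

(δρ/ρ)² = (1·δm/m)² + (-1·δV/V)²
  m term: (1×0.0571)² = 0.00327
  V term: (-1×0.0444)² = 0.00198
Total = 0.00524. Share from V = 0.00198/0.00524 = 0.377.

37.7%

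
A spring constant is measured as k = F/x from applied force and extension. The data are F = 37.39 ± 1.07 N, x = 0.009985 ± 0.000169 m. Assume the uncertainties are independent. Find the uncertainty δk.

125 N/m

Each factor contributes (exponent × relative error)² to (δk/k)²:
  (1·δF/F)² = (1×0.0286)² = 0.000819;  (-1·δx/x)² = (-1×0.0169)² = 0.000286
δk/k = √(0.00111) = 0.0332
k = 3745 N/m, so δk = 0.0332 × 3745 = 125 N/m.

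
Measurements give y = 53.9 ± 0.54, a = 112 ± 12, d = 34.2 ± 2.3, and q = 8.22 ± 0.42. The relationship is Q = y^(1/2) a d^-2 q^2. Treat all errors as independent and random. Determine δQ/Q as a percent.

20.0%

Q is a product of powers, so relative uncertainties combine in quadrature:
  (½·δy/y)² = (0.5×0.0100)² = 2.51e-05;  (1·δa/a)² = (1×0.107)² = 0.0115;  (-2·δd/d)² = (-2×0.0673)² = 0.0181;  (2·δq/q)² = (2×0.0511)² = 0.0104
δQ/Q = √(0.0400) = 0.200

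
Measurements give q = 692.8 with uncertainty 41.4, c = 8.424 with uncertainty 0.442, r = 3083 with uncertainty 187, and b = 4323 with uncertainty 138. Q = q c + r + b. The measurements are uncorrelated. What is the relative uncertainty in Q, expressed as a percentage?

Let p = q·c = 5836. δp/p = √((1·δq/q)² + (1·δc/c)²) = √(0.00357 + 0.00275) = 0.0795, so δp = 464.
Q = p + r + b: δQ = √(δp² + δr² + δb²) = √(2.15e+05 + 35000 + 19000) = 519
Q = 13240, so δQ/Q = 519/13240 = 0.0392.

3.92%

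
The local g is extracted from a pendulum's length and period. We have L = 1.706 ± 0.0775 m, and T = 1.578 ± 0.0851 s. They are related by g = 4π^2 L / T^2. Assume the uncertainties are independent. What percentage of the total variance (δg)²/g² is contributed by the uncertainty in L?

15.1%

(δg/g)² = (1·δL/L)² + (-2·δT/T)²
  L term: (1×0.0454)² = 0.00206
  T term: (-2×0.0539)² = 0.0116
Total = 0.0137. Share from L = 0.00206/0.0137 = 0.151.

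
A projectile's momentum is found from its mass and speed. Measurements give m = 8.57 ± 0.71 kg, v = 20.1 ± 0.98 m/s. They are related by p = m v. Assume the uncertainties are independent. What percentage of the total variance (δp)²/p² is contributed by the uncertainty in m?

74.3%

(δp/p)² = (1·δm/m)² + (1·δv/v)²
  m term: (1×0.0828)² = 0.00686
  v term: (1×0.0488)² = 0.00238
Total = 0.00924. Share from m = 0.00686/0.00924 = 0.743.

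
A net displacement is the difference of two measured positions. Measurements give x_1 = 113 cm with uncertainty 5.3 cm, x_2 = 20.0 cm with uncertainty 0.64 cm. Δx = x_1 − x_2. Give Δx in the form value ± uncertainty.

93.0 ± 5.34 cm

Sums and differences: (δΔx)² = Σ (cᵢ δxᵢ)².
  (δx_1)² = 28.1;  (δx_2)² = 0.410
δΔx = √(28.5) = 5.34 cm
Δx = 93.0 cm.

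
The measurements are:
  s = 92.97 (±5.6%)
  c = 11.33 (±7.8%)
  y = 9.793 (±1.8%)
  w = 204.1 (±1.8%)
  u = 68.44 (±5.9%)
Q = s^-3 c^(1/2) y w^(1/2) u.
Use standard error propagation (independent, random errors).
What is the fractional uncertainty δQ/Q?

Each factor contributes (exponent × relative error)² to (δQ/Q)²:
  (-3·δs/s)² = (-3×0.0560)² = 0.0282;  (½·δc/c)² = (0.5×0.0780)² = 0.00152;  (1·δy/y)² = (1×0.0180)² = 0.000324;  (½·δw/w)² = (0.5×0.0180)² = 8.1e-05;  (1·δu/u)² = (1×0.0590)² = 0.00348
δQ/Q = √(0.0336) = 0.183

0.183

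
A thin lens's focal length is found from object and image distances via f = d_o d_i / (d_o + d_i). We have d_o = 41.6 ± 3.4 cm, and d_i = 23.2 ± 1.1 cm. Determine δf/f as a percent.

∂f/∂d_o = (d_i/(d_o+d_i))² = 0.128;  ∂f/∂d_i = (d_o/(d_o+d_i))² = 0.412
δf = √((∂f/∂d_o · δd_o)² + (∂f/∂d_i · δd_i)²) = √(0.190 + 0.206) = 0.629 cm
f = 14.9 cm, so δf/f = 0.629/14.9 = 0.0422.

4.22%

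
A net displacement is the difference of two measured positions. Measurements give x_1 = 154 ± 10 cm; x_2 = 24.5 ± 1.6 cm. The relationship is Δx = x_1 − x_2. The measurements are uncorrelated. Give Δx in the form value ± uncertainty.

Δx is a linear combination, so absolute uncertainties add in quadrature:
  (δx_1)² = 100;  (δx_2)² = 2.56
δΔx = √(103) = 10.1 cm
Δx = 130 cm.

130 ± 10.1 cm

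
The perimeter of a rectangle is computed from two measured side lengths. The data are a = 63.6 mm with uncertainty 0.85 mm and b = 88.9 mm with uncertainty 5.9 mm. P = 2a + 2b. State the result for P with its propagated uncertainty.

305 ± 11.9 mm

P is a linear combination, so absolute uncertainties add in quadrature:
  (2·δa)² = 2.89;  (2·δb)² = 139
δP = √(142) = 11.9 mm
P = 305 mm.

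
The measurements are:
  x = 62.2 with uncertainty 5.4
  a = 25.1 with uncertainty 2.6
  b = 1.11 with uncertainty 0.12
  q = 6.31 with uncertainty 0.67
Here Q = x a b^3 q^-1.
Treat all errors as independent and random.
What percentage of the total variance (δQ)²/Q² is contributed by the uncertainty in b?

(δQ/Q)² = (1·δx/x)² + (1·δa/a)² + (3·δb/b)² + (-1·δq/q)²
  x term: (1×0.0868)² = 0.00754
  a term: (1×0.104)² = 0.0107
  b term: (3×0.108)² = 0.105
  q term: (-1×0.106)² = 0.0113
Total = 0.135. Share from b = 0.105/0.135 = 0.781.

78.1%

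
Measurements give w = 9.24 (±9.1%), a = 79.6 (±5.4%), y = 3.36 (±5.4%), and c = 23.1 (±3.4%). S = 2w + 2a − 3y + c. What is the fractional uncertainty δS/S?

Sums and differences: (δS)² = Σ (cᵢ δxᵢ)².
  (2·δw)² = 2.83;  (2·δa)² = 73.9;  (3·δy)² = 0.296;  (δc)² = 0.617
δS = √(77.6) = 8.81
S = 191, so δS/S = 8.81/191 = 0.0462.

0.0462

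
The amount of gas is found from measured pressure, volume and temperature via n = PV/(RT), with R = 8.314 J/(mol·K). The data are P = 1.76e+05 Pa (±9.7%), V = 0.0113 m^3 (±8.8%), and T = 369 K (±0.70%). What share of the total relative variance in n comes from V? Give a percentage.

45.0%

(δn/n)² = (1·δP/P)² + (1·δV/V)² + (-1·δT/T)²
  P term: (1×0.0970)² = 0.00941
  V term: (1×0.0880)² = 0.00774
  T term: (-1×0.00700)² = 4.9e-05
Total = 0.0172. Share from V = 0.00774/0.0172 = 0.450.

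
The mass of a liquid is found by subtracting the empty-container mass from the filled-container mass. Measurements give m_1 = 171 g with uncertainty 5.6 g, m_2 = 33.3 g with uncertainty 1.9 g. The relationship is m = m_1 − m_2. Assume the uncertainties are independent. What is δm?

5.91 g

Sums and differences: (δm)² = Σ (cᵢ δxᵢ)².
  (δm_1)² = 31.4;  (δm_2)² = 3.61
δm = √(35.0) = 5.91 g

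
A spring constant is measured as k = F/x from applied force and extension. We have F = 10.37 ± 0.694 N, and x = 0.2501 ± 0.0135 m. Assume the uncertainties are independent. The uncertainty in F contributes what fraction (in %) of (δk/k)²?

(δk/k)² = (1·δF/F)² + (-1·δx/x)²
  F term: (1×0.0669)² = 0.00448
  x term: (-1×0.0540)² = 0.00291
Total = 0.00739. Share from F = 0.00448/0.00739 = 0.606.

60.6%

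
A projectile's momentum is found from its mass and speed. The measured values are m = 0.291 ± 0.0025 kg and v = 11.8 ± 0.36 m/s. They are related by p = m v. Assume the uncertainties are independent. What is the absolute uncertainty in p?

0.109 kg·m/s

p is a product of powers, so relative uncertainties combine in quadrature:
  (1·δm/m)² = (1×0.00859)² = 7.38e-05;  (1·δv/v)² = (1×0.0305)² = 0.000931
δp/p = √(0.00100) = 0.0317
p = 3.43 kg·m/s, so δp = 0.0317 × 3.43 = 0.109 kg·m/s.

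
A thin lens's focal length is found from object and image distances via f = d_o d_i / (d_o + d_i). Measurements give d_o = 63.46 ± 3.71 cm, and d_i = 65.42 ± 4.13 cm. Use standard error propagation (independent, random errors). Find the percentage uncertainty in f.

4.30%

∂f/∂d_o = (d_i/(d_o+d_i))² = 0.258;  ∂f/∂d_i = (d_o/(d_o+d_i))² = 0.242
δf = √((∂f/∂d_o · δd_o)² + (∂f/∂d_i · δd_i)²) = √(0.914 + 1.00) = 1.38 cm
f = 32.21 cm, so δf/f = 1.38/32.21 = 0.0430.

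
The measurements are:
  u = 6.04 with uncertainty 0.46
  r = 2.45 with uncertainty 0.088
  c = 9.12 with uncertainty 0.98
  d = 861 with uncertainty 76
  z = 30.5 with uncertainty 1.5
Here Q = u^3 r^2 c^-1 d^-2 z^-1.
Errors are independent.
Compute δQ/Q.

0.320

For a monomial Q ∝ u^3, r^2, c^-1, d^-2, z^-1, fractional errors add in quadrature:
  (3·δu/u)² = (3×0.0762)² = 0.0522;  (2·δr/r)² = (2×0.0359)² = 0.00516;  (-1·δc/c)² = (-1×0.107)² = 0.0115;  (-2·δd/d)² = (-2×0.0883)² = 0.0312;  (-1·δz/z)² = (-1×0.0492)² = 0.00242
δQ/Q = √(0.102) = 0.320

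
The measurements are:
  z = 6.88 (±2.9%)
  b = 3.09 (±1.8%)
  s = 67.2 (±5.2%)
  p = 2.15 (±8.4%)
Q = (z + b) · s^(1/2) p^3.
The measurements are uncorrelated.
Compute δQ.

Let u = z + b = 9.97. δu = √(δz² + δb²) = √(0.0398 + 0.00309) = 0.207, so δu/u = 0.0208.
Q is then a monomial in u, s, p:
δQ/Q = √((δu/u)² + (½·δs/s)² + (3·δp/p)²) = √(0.000432 + 0.000676 + 0.0635) = 0.254
Q = 812, so δQ = 0.254 × 812 = 206.

206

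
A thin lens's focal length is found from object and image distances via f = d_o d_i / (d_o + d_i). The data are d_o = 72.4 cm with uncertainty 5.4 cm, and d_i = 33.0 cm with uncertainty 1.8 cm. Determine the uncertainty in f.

1.00 cm

∂f/∂d_o = (d_i/(d_o+d_i))² = 0.0980;  ∂f/∂d_i = (d_o/(d_o+d_i))² = 0.472
δf = √((∂f/∂d_o · δd_o)² + (∂f/∂d_i · δd_i)²) = √(0.280 + 0.721) = 1.00 cm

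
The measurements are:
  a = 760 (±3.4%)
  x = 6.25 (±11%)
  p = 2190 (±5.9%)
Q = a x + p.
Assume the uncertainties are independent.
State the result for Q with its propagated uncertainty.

Let w = a·x = 4750. δw/w = √((1·δa/a)² + (1·δx/x)²) = √(0.00116 + 0.0121) = 0.115, so δw = 547.
Q = w + p: δQ = √(δw² + δp²) = √(2.99e+05 + 16700) = 562
Q = 6940.

6940 ± 562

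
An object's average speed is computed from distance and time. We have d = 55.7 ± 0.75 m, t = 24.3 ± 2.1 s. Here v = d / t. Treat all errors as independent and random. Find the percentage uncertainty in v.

8.75%

Relative error in a monomial: (δv/v)² = Σ (nᵢ · δxᵢ/xᵢ)².
  (1·δd/d)² = (1×0.0135)² = 0.000181;  (-1·δt/t)² = (-1×0.0864)² = 0.00747
δv/v = √(0.00765) = 0.0875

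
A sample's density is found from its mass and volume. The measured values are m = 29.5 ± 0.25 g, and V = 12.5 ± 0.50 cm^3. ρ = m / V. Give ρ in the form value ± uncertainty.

2.36 ± 0.0965 g/cm^3

Products/powers → add relative errors in quadrature, weighted by exponent:
  (1·δm/m)² = (1×0.00847)² = 7.18e-05;  (-1·δV/V)² = (-1×0.0400)² = 0.00160
δρ/ρ = √(0.00167) = 0.0409
ρ = 2.36 g/cm^3, so δρ = 0.0409 × 2.36 = 0.0965 g/cm^3.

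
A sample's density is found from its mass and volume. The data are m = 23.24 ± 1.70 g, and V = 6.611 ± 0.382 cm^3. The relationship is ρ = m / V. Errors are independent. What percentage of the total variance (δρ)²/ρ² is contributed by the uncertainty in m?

61.6%

(δρ/ρ)² = (1·δm/m)² + (-1·δV/V)²
  m term: (1×0.0731)² = 0.00535
  V term: (-1×0.0578)² = 0.00334
Total = 0.00869. Share from m = 0.00535/0.00869 = 0.616.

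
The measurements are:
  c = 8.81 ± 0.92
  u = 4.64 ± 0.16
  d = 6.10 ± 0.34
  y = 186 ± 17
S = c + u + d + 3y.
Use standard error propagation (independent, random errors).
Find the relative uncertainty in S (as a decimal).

0.0883

S is a linear combination, so absolute uncertainties add in quadrature:
  (δc)² = 0.846;  (δu)² = 0.0256;  (δd)² = 0.116;  (3·δy)² = 2600
δS = √(2600) = 51.0
S = 578, so δS/S = 51.0/578 = 0.0883.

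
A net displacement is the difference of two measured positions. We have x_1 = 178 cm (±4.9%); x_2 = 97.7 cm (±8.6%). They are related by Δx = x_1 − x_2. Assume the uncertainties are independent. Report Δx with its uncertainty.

Each term contributes (cᵢ δxᵢ)² to (δΔx)²:
  (δx_1)² = 76.1;  (δx_2)² = 70.6
δΔx = √(147) = 12.1 cm
Δx = 80.3 cm.

80.3 ± 12.1 cm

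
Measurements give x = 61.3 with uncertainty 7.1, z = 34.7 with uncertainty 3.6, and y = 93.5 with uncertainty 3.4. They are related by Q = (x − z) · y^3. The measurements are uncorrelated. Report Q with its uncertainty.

(2.17 ± 0.693) × 10^7

Let u = x − z = 26.6. δu = √(δx² + δz²) = √(50.4 + 13.0) = 7.96, so δu/u = 0.299.
Q is then a monomial in u, y:
δQ/Q = √((δu/u)² + (3·δy/y)²) = √(0.0896 + 0.0119) = 0.319
Q = 2.17e+07, so δQ = 0.319 × 2.17e+07 = 6.93e+06.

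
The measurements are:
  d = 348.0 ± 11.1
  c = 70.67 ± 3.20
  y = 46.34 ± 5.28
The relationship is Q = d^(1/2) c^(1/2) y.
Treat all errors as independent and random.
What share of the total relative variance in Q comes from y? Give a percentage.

(δQ/Q)² = (½·δd/d)² + (½·δc/c)² + (1·δy/y)²
  d term: (0.5×0.0319)² = 0.000254
  c term: (0.5×0.0453)² = 0.000513
  y term: (1×0.114)² = 0.0130
Total = 0.0137. Share from y = 0.0130/0.0137 = 0.944.

94.4%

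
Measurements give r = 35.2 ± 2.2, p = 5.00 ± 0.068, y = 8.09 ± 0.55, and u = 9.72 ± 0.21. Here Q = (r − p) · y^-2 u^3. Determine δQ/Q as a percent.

Let w = r − p = 30.2. δw = √(δr² + δp²) = √(4.84 + 0.00462) = 2.20, so δw/w = 0.0729.
Q is then a monomial in w, y, u:
δQ/Q = √((δw/w)² + (-2·δy/y)² + (3·δu/u)²) = √(0.00531 + 0.0185 + 0.00420) = 0.167

16.7%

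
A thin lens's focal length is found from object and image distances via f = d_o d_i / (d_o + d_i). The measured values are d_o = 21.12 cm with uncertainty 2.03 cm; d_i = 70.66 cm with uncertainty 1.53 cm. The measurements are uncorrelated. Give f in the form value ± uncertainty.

∂f/∂d_o = (d_i/(d_o+d_i))² = 0.593;  ∂f/∂d_i = (d_o/(d_o+d_i))² = 0.0530
δf = √((∂f/∂d_o · δd_o)² + (∂f/∂d_i · δd_i)²) = √(1.45 + 0.00656) = 1.21 cm
f = 16.26 cm.

16.26 ± 1.21 cm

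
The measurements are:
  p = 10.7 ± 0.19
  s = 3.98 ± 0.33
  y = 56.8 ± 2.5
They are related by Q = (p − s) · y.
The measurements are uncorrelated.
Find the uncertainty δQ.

Let u = p − s = 6.72. δu = √(δp² + δs²) = √(0.0361 + 0.109) = 0.381, so δu/u = 0.0567.
Q is then a monomial in u, y:
δQ/Q = √((δu/u)² + (1·δy/y)²) = √(0.00321 + 0.00194) = 0.0718
Q = 382, so δQ = 0.0718 × 382 = 27.4.

27.4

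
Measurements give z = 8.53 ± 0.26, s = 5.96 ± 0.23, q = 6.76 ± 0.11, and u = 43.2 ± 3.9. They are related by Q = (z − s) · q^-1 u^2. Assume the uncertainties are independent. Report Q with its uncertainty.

Let w = z − s = 2.57. δw = √(δz² + δs²) = √(0.0676 + 0.0529) = 0.347, so δw/w = 0.135.
Q is then a monomial in w, q, u:
δQ/Q = √((δw/w)² + (-1·δq/q)² + (2·δu/u)²) = √(0.0182 + 0.000265 + 0.0326) = 0.226
Q = 710, so δQ = 0.226 × 710 = 160.

710 ± 160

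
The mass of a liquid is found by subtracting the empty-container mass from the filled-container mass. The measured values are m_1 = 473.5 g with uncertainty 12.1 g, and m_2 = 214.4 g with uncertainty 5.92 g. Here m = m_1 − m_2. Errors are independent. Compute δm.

Each term contributes (cᵢ δxᵢ)² to (δm)²:
  (δm_1)² = 146;  (δm_2)² = 35.0
δm = √(181) = 13.5 g

13.5 g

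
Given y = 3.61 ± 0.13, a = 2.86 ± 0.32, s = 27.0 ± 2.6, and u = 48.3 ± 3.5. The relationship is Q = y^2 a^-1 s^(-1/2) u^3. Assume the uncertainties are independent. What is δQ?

25600

Since Q is a product/quotient, work with relative uncertainties:
  (2·δy/y)² = (2×0.0360)² = 0.00519;  (-1·δa/a)² = (-1×0.112)² = 0.0125;  (−½·δs/s)² = (-0.5×0.0963)² = 0.00232;  (3·δu/u)² = (3×0.0725)² = 0.0473
δQ/Q = √(0.0673) = 0.259
Q = 98800, so δQ = 0.259 × 98800 = 25600.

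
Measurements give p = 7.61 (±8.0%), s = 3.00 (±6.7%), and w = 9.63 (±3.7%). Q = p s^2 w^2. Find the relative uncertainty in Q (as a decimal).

Relative error in a monomial: (δQ/Q)² = Σ (nᵢ · δxᵢ/xᵢ)².
  (1·δp/p)² = (1×0.0800)² = 0.00640;  (2·δs/s)² = (2×0.0670)² = 0.0180;  (2·δw/w)² = (2×0.0370)² = 0.00548
δQ/Q = √(0.0298) = 0.173

0.173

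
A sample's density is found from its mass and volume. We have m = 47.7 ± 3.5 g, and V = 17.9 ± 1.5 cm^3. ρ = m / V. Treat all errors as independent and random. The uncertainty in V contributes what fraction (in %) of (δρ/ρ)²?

(δρ/ρ)² = (1·δm/m)² + (-1·δV/V)²
  m term: (1×0.0734)² = 0.00538
  V term: (-1×0.0838)² = 0.00702
Total = 0.0124. Share from V = 0.00702/0.0124 = 0.566.

56.6%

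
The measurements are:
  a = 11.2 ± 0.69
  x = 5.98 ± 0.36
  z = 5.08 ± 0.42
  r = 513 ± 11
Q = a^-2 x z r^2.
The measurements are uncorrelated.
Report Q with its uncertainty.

63700 ± 10600

Q is a product of powers, so relative uncertainties combine in quadrature:
  (-2·δa/a)² = (-2×0.0616)² = 0.0152;  (1·δx/x)² = (1×0.0602)² = 0.00362;  (1·δz/z)² = (1×0.0827)² = 0.00684;  (2·δr/r)² = (2×0.0214)² = 0.00184
δQ/Q = √(0.0275) = 0.166
Q = 63700, so δQ = 0.166 × 63700 = 10600.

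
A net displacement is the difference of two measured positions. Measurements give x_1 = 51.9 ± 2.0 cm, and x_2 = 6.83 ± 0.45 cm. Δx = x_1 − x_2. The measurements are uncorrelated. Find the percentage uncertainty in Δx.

4.55%

Each term contributes (cᵢ δxᵢ)² to (δΔx)²:
  (δx_1)² = 4.00;  (δx_2)² = 0.203
δΔx = √(4.20) = 2.05 cm
Δx = 45.1 cm, so δΔx/Δx = 2.05/45.1 = 0.0455.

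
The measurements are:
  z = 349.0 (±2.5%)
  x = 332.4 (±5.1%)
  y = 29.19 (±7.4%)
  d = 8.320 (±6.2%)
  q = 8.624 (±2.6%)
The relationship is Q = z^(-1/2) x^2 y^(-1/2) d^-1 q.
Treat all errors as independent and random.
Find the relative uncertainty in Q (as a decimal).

Q is a product of powers, so relative uncertainties combine in quadrature:
  (−½·δz/z)² = (-0.5×0.0250)² = 0.000156;  (2·δx/x)² = (2×0.0510)² = 0.0104;  (−½·δy/y)² = (-0.5×0.0740)² = 0.00137;  (-1·δd/d)² = (-1×0.0620)² = 0.00384;  (1·δq/q)² = (1×0.0260)² = 0.000676
δQ/Q = √(0.0164) = 0.128

0.128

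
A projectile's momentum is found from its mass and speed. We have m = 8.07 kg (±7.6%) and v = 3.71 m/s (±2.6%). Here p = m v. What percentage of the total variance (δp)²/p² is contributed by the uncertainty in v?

(δp/p)² = (1·δm/m)² + (1·δv/v)²
  m term: (1×0.0760)² = 0.00578
  v term: (1×0.0260)² = 0.000676
Total = 0.00645. Share from v = 0.000676/0.00645 = 0.105.

10.5%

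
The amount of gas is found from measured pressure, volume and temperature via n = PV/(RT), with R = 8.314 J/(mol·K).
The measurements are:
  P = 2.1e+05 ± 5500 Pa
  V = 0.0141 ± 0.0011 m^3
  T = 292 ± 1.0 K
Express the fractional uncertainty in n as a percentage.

Each factor contributes (exponent × relative error)² to (δn/n)²:
  (1·δP/P)² = (1×0.0262)² = 0.000686;  (1·δV/V)² = (1×0.0780)² = 0.00609;  (-1·δT/T)² = (-1×0.00342)² = 1.17e-05
δn/n = √(0.00678) = 0.0824

8.24%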